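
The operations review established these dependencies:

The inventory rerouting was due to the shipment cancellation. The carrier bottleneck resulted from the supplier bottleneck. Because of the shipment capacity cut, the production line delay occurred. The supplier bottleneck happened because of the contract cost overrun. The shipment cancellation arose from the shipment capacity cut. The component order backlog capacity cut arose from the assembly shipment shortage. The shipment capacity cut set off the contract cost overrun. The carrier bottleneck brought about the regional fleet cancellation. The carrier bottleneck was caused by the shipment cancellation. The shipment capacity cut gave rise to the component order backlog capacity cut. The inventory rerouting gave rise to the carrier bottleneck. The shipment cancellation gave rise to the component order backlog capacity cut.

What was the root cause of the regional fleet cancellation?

Tracing upstream from the regional fleet cancellation: the regional fleet cancellation ← the carrier bottleneck ← the shipment cancellation ← the shipment capacity cut.
The shipment capacity cut has no stated cause, so it is the root.

the shipment capacity cut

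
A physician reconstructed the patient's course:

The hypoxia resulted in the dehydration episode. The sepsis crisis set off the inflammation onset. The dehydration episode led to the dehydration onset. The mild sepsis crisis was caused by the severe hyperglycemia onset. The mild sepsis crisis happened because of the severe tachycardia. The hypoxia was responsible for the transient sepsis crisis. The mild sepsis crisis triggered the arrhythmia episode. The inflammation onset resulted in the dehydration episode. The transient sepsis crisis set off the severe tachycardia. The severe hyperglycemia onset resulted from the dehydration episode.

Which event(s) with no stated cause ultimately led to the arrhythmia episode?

Tracing upstream from the arrhythmia episode: the arrhythmia episode ← the mild sepsis crisis ← the severe tachycardia ← the transient sepsis crisis ← the hypoxia.
A separate upstream branch: the arrhythmia episode ← the mild sepsis crisis ← the severe hyperglycemia onset ← the dehydration episode ← the inflammation onset ← the sepsis crisis.
Each of those chain origins has no stated cause.

the hypoxia, the sepsis crisis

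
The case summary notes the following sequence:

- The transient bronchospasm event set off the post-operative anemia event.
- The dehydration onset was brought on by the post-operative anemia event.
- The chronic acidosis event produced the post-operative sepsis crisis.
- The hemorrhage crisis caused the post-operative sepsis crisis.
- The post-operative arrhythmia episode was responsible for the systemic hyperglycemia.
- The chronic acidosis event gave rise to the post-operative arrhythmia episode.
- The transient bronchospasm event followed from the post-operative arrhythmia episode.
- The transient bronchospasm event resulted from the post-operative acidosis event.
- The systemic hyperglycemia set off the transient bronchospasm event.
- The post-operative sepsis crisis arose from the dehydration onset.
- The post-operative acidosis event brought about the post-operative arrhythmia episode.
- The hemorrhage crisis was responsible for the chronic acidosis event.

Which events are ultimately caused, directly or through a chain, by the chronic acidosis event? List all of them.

the dehydration onset, the post-operative anemia event, the post-operative arrhythmia episode, the post-operative sepsis crisis, the systemic hyperglycemia, the transient bronchospasm event

Direct effects: the post-operative arrhythmia episode, the post-operative sepsis crisis.
2 steps out: the systemic hyperglycemia, the transient bronchospasm event.
3 steps out: the post-operative anemia event.
4 steps out: the dehydration onset.
Not reachable from it: the post-operative acidosis event, the hemorrhage crisis.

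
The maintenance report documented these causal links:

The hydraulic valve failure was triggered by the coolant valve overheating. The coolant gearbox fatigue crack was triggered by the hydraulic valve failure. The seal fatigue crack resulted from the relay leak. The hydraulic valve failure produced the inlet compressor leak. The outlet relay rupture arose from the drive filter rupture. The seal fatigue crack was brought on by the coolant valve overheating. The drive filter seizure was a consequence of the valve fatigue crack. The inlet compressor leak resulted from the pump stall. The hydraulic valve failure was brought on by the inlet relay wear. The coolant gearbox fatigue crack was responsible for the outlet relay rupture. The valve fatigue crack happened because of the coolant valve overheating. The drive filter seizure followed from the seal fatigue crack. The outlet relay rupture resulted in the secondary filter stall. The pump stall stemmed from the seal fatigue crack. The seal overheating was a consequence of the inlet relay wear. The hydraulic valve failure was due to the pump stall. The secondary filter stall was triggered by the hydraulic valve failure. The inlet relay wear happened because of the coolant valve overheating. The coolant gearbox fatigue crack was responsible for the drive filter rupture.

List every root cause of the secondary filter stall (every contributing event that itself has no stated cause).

Tracing upstream from the secondary filter stall: the secondary filter stall ← the hydraulic valve failure ← the coolant valve overheating.
A separate upstream branch: the secondary filter stall ← the hydraulic valve failure ← the pump stall ← the seal fatigue crack ← the relay leak.
Each of those chain origins has no stated cause.

the coolant valve overheating, the relay leak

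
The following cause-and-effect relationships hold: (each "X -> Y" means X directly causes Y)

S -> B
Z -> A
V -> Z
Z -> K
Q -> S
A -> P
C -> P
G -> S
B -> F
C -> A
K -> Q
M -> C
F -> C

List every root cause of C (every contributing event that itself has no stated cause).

Tracing upstream from C: C ← F ← B ← S ← G.
A separate upstream branch: C ← F ← B ← S ← Q ← K ← Z ← V.
A separate upstream branch: C ← M.
Each of those chain origins has no stated cause.

G, M, V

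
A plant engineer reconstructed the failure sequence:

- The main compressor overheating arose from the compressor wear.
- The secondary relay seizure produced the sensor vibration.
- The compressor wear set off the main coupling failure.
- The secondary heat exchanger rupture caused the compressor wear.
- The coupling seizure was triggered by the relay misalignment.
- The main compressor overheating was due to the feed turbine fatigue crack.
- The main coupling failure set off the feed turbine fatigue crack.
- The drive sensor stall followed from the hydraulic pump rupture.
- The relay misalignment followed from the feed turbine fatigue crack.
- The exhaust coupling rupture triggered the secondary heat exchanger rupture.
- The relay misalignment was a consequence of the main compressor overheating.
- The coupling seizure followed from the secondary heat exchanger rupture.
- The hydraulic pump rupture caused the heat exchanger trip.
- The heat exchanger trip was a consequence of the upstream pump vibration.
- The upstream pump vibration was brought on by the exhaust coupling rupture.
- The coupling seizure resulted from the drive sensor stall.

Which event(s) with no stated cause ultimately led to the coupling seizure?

Tracing upstream from the coupling seizure: the coupling seizure ← the secondary heat exchanger rupture ← the exhaust coupling rupture.
A separate upstream branch: the coupling seizure ← the drive sensor stall ← the hydraulic pump rupture.
Each of those chain origins has no stated cause.

the exhaust coupling rupture, the hydraulic pump rupture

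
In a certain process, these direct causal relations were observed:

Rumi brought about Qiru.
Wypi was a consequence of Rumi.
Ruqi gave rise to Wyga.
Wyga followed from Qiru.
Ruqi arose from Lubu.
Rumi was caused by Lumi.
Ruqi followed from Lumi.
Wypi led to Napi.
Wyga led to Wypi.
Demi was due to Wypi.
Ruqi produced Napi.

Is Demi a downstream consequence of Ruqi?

Yes

There is a causal chain: Ruqi → Wyga → Wypi → Demi.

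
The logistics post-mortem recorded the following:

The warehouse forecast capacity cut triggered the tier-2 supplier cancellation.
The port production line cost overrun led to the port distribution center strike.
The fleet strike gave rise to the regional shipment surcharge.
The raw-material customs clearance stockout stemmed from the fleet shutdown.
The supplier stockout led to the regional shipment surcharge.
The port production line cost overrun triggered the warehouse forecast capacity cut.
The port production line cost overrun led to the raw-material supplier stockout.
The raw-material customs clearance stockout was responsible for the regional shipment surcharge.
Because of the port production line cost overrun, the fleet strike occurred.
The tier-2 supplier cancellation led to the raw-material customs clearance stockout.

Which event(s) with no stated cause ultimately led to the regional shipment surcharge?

Tracing upstream from the regional shipment surcharge: the regional shipment surcharge ← the fleet strike ← the port production line cost overrun.
A separate upstream branch: the regional shipment surcharge ← the raw-material customs clearance stockout ← the fleet shutdown.
A separate upstream branch: the regional shipment surcharge ← the supplier stockout.
Each of those chain origins has no stated cause.

the fleet shutdown, the port production line cost overrun, the supplier stockout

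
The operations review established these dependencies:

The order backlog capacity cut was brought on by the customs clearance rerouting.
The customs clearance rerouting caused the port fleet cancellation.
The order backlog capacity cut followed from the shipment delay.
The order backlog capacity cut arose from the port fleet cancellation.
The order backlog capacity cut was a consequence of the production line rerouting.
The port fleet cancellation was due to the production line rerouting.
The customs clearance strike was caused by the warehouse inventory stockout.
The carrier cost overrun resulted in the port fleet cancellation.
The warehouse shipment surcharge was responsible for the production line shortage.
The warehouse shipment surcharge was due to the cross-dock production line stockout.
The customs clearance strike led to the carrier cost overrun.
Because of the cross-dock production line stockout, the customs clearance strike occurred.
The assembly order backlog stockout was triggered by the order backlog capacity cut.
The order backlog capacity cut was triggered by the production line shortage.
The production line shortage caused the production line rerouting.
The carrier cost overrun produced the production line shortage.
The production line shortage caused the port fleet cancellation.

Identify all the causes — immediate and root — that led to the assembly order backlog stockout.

Immediate cause of the assembly order backlog stockout: the order backlog capacity cut.
Further upstream: the customs clearance rerouting, the cross-dock production line stockout, the warehouse inventory stockout, the customs clearance strike, the carrier cost overrun, the warehouse shipment surcharge, the production line shortage, the production line rerouting, the shipment delay, the port fleet cancellation.

the carrier cost overrun, the cross-dock production line stockout, the customs clearance rerouting, the customs clearance strike, the order backlog capacity cut, the port fleet cancellation, the production line rerouting, the production line shortage, the shipment delay, the warehouse inventory stockout, the warehouse shipment surcharge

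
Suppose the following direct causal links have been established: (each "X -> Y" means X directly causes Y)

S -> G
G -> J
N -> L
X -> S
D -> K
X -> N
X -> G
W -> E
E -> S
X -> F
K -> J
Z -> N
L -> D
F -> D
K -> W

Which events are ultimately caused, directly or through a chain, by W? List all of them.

Direct effects: E.
2 steps out: S.
3 steps out: G.
4 steps out: J.
Not reachable from it: X, N, L, F, D, K, Z.

E, G, J, S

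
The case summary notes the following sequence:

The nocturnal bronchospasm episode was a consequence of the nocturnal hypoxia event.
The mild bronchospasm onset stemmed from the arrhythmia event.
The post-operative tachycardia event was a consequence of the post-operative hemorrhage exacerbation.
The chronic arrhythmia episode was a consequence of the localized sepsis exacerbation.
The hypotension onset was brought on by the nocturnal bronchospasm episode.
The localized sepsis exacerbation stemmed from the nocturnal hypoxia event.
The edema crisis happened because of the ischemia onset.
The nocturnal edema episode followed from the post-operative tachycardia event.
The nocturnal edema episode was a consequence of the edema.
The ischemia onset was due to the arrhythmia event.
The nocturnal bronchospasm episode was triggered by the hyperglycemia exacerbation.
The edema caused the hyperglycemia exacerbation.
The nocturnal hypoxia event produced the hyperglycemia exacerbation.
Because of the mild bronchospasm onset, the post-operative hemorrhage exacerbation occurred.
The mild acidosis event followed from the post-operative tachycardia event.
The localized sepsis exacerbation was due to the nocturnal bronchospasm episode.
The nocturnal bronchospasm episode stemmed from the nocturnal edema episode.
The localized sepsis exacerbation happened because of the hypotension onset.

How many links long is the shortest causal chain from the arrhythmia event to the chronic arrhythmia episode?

Shortest chain: the arrhythmia event → the mild bronchospasm onset → the post-operative hemorrhage exacerbation → the post-operative tachycardia event → the nocturnal edema episode → the nocturnal bronchospasm episode → the localized sepsis exacerbation → the chronic arrhythmia episode.

7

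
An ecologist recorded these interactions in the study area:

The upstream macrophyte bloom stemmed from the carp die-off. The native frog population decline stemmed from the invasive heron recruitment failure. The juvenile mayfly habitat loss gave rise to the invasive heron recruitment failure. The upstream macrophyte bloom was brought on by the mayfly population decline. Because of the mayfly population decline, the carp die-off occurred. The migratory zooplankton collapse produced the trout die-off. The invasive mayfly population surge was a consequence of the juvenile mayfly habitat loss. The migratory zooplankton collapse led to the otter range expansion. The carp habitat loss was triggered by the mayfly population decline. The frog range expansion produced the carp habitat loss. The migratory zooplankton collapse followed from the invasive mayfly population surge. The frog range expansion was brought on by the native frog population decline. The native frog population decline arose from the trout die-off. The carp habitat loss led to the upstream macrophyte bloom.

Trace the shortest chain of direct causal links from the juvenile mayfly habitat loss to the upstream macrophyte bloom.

the juvenile mayfly habitat loss → the invasive heron recruitment failure → the native frog population decline → the frog range expansion → the carp habitat loss → the upstream macrophyte bloom

the juvenile mayfly habitat loss → the invasive heron recruitment failure
the invasive heron recruitment failure → the native frog population decline
the native frog population decline → the frog range expansion
the frog range expansion → the carp habitat loss
the carp habitat loss → the upstream macrophyte bloom
Length: 5 steps.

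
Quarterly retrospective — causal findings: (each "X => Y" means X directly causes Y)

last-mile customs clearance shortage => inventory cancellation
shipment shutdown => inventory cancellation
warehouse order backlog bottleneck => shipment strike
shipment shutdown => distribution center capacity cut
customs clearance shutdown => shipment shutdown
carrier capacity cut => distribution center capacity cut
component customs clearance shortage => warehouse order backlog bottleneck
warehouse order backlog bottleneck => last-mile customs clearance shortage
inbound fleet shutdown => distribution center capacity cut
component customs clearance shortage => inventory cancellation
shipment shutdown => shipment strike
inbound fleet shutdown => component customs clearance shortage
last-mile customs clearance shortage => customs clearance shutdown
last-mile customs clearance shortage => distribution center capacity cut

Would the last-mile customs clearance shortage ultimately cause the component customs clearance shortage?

No

The last-mile customs clearance shortage leads to the customs clearance shutdown, the shipment shutdown, the inventory cancellation, the shipment strike, the distribution center capacity cut; the component customs clearance shortage is not among them.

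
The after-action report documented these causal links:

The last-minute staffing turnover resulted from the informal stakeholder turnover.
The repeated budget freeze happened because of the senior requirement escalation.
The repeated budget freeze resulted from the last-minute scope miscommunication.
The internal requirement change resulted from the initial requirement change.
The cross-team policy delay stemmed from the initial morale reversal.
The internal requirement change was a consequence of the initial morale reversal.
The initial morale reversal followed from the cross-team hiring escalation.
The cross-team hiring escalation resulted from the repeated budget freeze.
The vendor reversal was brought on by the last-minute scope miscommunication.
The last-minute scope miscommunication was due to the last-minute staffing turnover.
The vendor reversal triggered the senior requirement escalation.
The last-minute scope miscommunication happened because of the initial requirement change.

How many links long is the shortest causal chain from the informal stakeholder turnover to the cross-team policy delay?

Shortest chain: the informal stakeholder turnover → the last-minute staffing turnover → the last-minute scope miscommunication → the repeated budget freeze → the cross-team hiring escalation → the initial morale reversal → the cross-team policy delay.

6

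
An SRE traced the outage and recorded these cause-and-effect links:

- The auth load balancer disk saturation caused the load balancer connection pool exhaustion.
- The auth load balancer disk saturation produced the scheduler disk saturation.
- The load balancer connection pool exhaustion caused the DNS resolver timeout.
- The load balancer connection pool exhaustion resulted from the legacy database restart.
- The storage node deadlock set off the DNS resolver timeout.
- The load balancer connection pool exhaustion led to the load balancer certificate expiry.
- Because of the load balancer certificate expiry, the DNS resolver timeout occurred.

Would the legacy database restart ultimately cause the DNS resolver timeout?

Yes

There is a causal chain: the legacy database restart → the load balancer connection pool exhaustion → the DNS resolver timeout.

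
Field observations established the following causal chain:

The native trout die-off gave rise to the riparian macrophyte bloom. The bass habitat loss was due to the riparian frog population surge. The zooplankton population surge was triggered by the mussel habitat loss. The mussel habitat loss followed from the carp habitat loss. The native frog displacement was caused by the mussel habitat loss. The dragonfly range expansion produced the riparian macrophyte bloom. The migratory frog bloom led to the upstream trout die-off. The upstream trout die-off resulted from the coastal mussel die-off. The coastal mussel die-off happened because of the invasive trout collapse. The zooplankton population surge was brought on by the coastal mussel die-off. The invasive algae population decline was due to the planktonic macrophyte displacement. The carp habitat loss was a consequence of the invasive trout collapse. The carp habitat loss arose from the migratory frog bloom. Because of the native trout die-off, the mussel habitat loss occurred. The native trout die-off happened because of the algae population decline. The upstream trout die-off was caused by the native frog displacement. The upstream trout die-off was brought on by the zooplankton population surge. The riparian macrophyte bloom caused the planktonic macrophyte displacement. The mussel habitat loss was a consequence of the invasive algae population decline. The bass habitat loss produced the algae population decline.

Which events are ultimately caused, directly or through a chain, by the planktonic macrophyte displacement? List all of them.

the invasive algae population decline, the mussel habitat loss, the native frog displacement, the upstream trout die-off, the zooplankton population surge

Direct effects: the invasive algae population decline.
2 steps out: the mussel habitat loss.
3 steps out: the zooplankton population surge, the native frog displacement.
4 steps out: the upstream trout die-off.
Not reachable from it: the dragonfly range expansion, the riparian frog population surge, the bass habitat loss, the migratory frog bloom, the algae population decline, the invasive trout collapse, the carp habitat loss, the native trout die-off, the riparian macrophyte bloom, the coastal mussel die-off.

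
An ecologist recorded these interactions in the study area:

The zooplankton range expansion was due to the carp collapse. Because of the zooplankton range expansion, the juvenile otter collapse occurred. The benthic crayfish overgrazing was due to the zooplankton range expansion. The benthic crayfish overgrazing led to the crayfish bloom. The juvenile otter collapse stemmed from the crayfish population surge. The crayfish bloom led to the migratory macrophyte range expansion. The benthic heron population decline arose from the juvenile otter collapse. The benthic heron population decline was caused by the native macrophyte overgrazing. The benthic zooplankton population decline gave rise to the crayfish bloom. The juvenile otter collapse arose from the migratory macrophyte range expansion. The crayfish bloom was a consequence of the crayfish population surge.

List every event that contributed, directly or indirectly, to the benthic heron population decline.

the benthic crayfish overgrazing, the benthic zooplankton population decline, the carp collapse, the crayfish bloom, the crayfish population surge, the juvenile otter collapse, the migratory macrophyte range expansion, the native macrophyte overgrazing, the zooplankton range expansion

Immediate causes of the benthic heron population decline: the native macrophyte overgrazing, the juvenile otter collapse.
Further upstream: the carp collapse, the crayfish population surge, the benthic zooplankton population decline, the zooplankton range expansion, the benthic crayfish overgrazing, the crayfish bloom, the migratory macrophyte range expansion.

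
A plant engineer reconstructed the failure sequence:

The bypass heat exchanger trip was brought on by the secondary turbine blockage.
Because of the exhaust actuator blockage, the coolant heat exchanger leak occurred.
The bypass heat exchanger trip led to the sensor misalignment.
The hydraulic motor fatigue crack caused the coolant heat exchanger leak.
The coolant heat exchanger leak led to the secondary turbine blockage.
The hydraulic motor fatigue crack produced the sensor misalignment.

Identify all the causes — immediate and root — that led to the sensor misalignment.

Immediate causes of the sensor misalignment: the hydraulic motor fatigue crack, the bypass heat exchanger trip.
Further upstream: the coolant heat exchanger leak, the secondary turbine blockage, the exhaust actuator blockage.

the bypass heat exchanger trip, the coolant heat exchanger leak, the exhaust actuator blockage, the hydraulic motor fatigue crack, the secondary turbine blockage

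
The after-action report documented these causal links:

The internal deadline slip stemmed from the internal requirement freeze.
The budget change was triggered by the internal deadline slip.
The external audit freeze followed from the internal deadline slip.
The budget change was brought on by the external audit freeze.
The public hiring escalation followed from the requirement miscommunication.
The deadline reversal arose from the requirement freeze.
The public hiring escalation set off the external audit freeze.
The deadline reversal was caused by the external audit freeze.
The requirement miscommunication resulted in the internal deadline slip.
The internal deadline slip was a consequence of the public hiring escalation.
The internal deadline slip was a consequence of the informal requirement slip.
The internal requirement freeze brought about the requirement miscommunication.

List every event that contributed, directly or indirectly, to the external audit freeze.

Immediate causes of the external audit freeze: the public hiring escalation, the internal deadline slip.
Further upstream: the informal requirement slip, the internal requirement freeze, the requirement miscommunication.

the informal requirement slip, the internal deadline slip, the internal requirement freeze, the public hiring escalation, the requirement miscommunication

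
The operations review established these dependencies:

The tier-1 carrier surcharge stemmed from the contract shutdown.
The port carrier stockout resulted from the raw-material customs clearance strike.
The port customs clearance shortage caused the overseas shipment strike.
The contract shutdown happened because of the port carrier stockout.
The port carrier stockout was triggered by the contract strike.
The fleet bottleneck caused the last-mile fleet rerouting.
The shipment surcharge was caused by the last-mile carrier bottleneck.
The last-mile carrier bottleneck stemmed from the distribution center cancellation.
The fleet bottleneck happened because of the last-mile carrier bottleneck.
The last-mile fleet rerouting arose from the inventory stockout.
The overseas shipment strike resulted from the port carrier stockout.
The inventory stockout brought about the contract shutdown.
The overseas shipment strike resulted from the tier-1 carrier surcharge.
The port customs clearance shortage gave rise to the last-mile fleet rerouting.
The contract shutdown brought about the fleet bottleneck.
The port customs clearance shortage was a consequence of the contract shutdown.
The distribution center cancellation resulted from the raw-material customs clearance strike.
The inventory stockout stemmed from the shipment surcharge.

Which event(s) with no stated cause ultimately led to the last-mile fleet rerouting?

Tracing upstream from the last-mile fleet rerouting: the last-mile fleet rerouting ← the port customs clearance shortage ← the contract shutdown ← the port carrier stockout ← the raw-material customs clearance strike.
A separate upstream branch: the last-mile fleet rerouting ← the port customs clearance shortage ← the contract shutdown ← the port carrier stockout ← the contract strike.
Each of those chain origins has no stated cause.

the contract strike, the raw-material customs clearance strike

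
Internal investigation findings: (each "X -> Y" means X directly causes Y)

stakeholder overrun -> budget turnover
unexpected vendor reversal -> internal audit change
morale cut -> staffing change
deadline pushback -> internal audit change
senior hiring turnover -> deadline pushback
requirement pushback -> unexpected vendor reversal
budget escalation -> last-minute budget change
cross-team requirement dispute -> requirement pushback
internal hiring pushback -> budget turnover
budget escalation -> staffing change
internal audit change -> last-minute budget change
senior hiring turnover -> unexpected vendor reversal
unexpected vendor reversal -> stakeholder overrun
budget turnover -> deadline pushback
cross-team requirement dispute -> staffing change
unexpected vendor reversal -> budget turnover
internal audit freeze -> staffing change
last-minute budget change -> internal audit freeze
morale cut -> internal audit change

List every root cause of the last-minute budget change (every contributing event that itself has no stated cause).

Tracing upstream from the last-minute budget change: the last-minute budget change ← the internal audit change ← the unexpected vendor reversal ← the requirement pushback ← the cross-team requirement dispute.
A separate upstream branch: the last-minute budget change ← the internal audit change ← the unexpected vendor reversal ← the senior hiring turnover.
A separate upstream branch: the last-minute budget change ← the internal audit change ← the deadline pushback ← the budget turnover ← the internal hiring pushback.
A separate upstream branch: the last-minute budget change ← the budget escalation.
A separate upstream branch: the last-minute budget change ← the internal audit change ← the morale cut.
Each of those chain origins has no stated cause.

the budget escalation, the cross-team requirement dispute, the internal hiring pushback, the morale cut, the senior hiring turnover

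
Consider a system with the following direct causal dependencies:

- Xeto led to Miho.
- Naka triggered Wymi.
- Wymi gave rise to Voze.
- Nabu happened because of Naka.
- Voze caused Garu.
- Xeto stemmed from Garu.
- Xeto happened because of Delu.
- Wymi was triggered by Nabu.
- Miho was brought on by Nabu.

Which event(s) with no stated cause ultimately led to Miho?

Delu, Naka

Tracing upstream from Miho: Miho ← Nabu ← Naka.
A separate upstream branch: Miho ← Xeto ← Delu.
Each of those chain origins has no stated cause.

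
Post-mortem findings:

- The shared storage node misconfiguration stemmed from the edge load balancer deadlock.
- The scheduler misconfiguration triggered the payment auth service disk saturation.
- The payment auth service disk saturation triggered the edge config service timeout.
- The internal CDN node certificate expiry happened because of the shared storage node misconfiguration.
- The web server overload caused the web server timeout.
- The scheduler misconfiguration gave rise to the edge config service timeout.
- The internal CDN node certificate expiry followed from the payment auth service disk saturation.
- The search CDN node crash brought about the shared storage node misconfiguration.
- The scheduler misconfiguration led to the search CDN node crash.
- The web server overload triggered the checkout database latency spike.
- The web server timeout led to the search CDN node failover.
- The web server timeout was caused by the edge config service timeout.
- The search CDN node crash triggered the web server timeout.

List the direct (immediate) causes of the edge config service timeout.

the payment auth service disk saturation, the scheduler misconfiguration → the edge config service timeout with nothing further upstream stated.

the payment auth service disk saturation, the scheduler misconfiguration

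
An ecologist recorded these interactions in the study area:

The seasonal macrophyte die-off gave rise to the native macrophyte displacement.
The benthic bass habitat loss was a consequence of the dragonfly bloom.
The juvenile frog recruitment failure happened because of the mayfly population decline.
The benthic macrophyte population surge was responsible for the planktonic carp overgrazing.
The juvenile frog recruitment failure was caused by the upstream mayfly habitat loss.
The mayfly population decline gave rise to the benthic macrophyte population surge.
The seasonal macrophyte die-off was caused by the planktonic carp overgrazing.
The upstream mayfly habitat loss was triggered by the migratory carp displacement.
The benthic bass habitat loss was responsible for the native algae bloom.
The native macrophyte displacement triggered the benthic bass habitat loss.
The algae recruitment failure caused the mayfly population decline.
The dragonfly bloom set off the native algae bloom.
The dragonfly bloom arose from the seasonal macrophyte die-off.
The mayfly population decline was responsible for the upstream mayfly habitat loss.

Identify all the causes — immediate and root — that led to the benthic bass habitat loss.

the algae recruitment failure, the benthic macrophyte population surge, the dragonfly bloom, the mayfly population decline, the native macrophyte displacement, the planktonic carp overgrazing, the seasonal macrophyte die-off

Immediate causes of the benthic bass habitat loss: the native macrophyte displacement, the dragonfly bloom.
Further upstream: the algae recruitment failure, the mayfly population decline, the benthic macrophyte population surge, the planktonic carp overgrazing, the seasonal macrophyte die-off.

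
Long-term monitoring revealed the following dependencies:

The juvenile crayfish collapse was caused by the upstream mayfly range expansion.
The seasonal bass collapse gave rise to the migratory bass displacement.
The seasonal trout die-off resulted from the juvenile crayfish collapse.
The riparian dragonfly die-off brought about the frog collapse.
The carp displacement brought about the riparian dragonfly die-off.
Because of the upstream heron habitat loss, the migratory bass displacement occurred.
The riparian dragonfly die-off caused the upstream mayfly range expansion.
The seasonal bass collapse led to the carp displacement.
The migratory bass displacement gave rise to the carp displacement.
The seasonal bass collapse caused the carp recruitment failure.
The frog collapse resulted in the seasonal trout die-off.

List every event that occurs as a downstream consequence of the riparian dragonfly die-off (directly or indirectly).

the frog collapse, the juvenile crayfish collapse, the seasonal trout die-off, the upstream mayfly range expansion

Direct effects: the upstream mayfly range expansion, the frog collapse.
2 steps out: the juvenile crayfish collapse, the seasonal trout die-off.
Not reachable from it: the upstream heron habitat loss, the seasonal bass collapse, the carp recruitment failure, the migratory bass displacement, the carp displacement.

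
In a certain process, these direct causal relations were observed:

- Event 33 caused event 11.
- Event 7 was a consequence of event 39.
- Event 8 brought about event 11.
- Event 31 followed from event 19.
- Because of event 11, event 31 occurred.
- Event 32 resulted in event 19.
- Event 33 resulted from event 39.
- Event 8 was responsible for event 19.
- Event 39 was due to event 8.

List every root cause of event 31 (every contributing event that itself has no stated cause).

event 32, event 8

Tracing upstream from event 31: event 31 ← event 19 ← event 8.
A separate upstream branch: event 31 ← event 19 ← event 32.
Each of those chain origins has no stated cause.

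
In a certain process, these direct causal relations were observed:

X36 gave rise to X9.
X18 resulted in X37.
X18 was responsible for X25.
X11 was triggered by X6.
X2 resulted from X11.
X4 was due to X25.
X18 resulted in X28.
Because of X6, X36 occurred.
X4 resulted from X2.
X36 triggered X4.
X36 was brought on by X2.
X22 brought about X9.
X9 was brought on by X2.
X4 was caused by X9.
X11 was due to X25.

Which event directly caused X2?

X11

Upstream contributors include X18, X6, X25, but only X11 feeds directly into X2.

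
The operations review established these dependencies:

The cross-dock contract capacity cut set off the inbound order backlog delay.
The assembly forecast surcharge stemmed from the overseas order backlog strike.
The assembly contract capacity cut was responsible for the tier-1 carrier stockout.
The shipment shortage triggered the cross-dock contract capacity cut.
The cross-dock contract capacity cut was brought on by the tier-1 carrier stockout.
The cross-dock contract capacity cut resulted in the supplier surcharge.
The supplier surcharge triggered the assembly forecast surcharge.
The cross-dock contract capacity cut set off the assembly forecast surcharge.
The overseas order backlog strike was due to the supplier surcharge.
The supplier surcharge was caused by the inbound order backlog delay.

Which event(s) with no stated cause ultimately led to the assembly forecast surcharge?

Tracing upstream from the assembly forecast surcharge: the assembly forecast surcharge ← the cross-dock contract capacity cut ← the tier-1 carrier stockout ← the assembly contract capacity cut.
A separate upstream branch: the assembly forecast surcharge ← the cross-dock contract capacity cut ← the shipment shortage.
Each of those chain origins has no stated cause.

the assembly contract capacity cut, the shipment shortage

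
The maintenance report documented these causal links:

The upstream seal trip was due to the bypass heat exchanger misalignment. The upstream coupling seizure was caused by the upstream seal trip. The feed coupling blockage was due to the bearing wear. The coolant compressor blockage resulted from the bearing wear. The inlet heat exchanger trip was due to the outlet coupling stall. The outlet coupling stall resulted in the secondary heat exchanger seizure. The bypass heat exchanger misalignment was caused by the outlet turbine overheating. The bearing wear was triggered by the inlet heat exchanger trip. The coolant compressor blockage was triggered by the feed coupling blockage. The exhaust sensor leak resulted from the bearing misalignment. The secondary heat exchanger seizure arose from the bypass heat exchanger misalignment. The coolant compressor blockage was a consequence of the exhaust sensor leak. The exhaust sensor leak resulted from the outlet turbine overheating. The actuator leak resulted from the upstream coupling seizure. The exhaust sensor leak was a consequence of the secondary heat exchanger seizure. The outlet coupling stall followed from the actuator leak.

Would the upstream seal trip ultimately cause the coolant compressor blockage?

Yes

There is a causal chain: the upstream seal trip → the upstream coupling seizure → the actuator leak → the outlet coupling stall → the inlet heat exchanger trip → the bearing wear → the coolant compressor blockage.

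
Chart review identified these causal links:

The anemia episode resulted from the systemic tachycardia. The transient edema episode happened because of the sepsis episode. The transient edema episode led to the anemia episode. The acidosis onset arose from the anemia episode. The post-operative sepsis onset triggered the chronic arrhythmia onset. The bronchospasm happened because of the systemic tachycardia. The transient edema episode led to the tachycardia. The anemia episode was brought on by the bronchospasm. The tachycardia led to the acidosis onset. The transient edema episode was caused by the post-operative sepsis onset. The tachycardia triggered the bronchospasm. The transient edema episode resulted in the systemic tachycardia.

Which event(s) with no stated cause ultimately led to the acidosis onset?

Tracing upstream from the acidosis onset: the acidosis onset ← the tachycardia ← the transient edema episode ← the sepsis episode.
A separate upstream branch: the acidosis onset ← the tachycardia ← the transient edema episode ← the post-operative sepsis onset.
Each of those chain origins has no stated cause.

the post-operative sepsis onset, the sepsis episode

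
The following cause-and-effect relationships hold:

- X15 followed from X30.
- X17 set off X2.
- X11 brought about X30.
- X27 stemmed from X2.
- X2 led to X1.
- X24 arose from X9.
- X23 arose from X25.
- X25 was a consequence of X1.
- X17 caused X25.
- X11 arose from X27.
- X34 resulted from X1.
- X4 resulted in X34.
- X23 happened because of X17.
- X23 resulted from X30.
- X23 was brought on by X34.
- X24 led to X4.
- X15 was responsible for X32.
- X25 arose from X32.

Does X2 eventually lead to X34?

Yes

There is a causal chain: X2 → X1 → X34.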